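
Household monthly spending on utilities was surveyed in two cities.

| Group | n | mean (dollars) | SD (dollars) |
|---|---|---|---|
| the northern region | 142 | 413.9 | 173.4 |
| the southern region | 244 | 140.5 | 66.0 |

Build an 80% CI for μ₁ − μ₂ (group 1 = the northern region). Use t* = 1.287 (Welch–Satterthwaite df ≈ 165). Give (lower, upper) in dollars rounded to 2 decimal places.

SE₁ = s₁/√n₁ = 173.4/√142 = 14.5514; SE₂ = 66.0/√244 = 4.2252.
Independent samples, unequal variances: SE_diff = √(SE₁² + SE₂²) = √(211.74324196 + 17.85231504) = 15.1524.
t* = 1.287, so margin of error = 1.287 × 15.1524 = 19.5011.
Difference in means = 413.9 − 140.5 = 273.4000.
273.4000 ± 19.5011 → (253.90, 292.90).

(253.90, 292.90)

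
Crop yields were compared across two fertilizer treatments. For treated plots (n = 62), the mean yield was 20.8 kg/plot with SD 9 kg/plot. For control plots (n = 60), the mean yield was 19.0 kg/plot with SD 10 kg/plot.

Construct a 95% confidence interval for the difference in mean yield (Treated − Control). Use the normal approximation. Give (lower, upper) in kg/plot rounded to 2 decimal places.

(-1.58, 5.18)

SE₁ = s₁/√n₁ = 9/√62 = 1.1430; SE₂ = 10/√60 = 1.2910.
Independent samples, unequal variances: SE_diff = √(SE₁² + SE₂²) = √(1.306449 + 1.666681) = 1.7243.
z* = 1.960, so margin of error = 1.960 × 1.7243 = 3.3796.
Difference in means = 20.8 − 19.0 = 1.8000.
1.8000 ± 3.3796 → (-1.58, 5.18).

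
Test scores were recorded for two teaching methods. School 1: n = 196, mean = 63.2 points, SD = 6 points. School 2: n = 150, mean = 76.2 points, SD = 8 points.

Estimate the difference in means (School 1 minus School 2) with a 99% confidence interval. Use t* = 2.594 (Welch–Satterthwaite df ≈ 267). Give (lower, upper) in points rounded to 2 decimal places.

(-15.03, -10.97)

Standard errors of each mean: 6/√196 = 0.4286 and 8/√150 = 0.6532.
SE(x̄₁ − x̄₂) = √(0.4286² + 0.6532²) = 0.7813 for independent samples with unequal variances.
With t* = 2.594, the margin is 2.594 × 0.7813 = 2.0267.
x̄₁ − x̄₂ = 63.2 − 76.2 = -13.0000; the interval is -13.0000 ± 2.0267 = (-15.03, -10.97).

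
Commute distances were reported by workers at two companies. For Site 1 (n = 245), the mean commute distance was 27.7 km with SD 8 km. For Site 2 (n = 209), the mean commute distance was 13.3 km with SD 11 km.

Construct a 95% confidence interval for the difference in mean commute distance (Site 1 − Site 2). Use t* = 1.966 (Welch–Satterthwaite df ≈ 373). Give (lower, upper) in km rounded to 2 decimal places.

(12.60, 16.20)

Standard errors of each mean: 8/√245 = 0.5111 and 11/√209 = 0.7609.
SE(x̄₁ − x̄₂) = √(0.5111² + 0.7609²) = 0.9166 for independent samples with unequal variances.
With t* = 1.966, the margin is 1.966 × 0.9166 = 1.8020.
x̄₁ − x̄₂ = 27.7 − 13.3 = 14.4000; the interval is 14.4000 ± 1.8020 = (12.60, 16.20).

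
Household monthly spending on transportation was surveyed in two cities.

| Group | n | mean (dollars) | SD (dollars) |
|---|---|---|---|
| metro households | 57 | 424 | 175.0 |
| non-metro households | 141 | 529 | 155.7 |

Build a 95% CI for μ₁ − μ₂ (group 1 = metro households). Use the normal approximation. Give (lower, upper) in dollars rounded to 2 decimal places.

Standard errors of each mean: 175.0/√57 = 23.1793 and 155.7/√141 = 13.1123.
SE(x̄₁ − x̄₂) = √(23.1793² + 13.1123²) = 26.6310 for independent samples with unequal variances.
With z* = 1.960, the margin is 1.960 × 26.6310 = 52.1968.
x̄₁ − x̄₂ = 424 − 529 = -105.0000; the interval is -105.0000 ± 52.1968 = (-157.20, -52.80).

(-157.20, -52.80)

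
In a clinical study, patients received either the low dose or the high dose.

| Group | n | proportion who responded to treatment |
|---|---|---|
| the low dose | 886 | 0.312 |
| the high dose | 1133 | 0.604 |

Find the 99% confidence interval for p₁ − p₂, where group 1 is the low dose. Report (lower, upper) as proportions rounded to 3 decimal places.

(-0.347, -0.237)

SE₁ = √(p̂₁(1−p̂₁)/n₁) = √(0.3120·0.6880/886) = 0.01557; SE₂ = √(0.6040·0.3960/1133) = 0.01453.
Independent samples: SE of the difference = √(SE₁² + SE₂²) = √(0.0002424249 + 0.0002111209) = 0.02130.
z* for 99% confidence is 2.576, so the margin of error is 2.576 × 0.02130 = 0.05487.
Point estimate p̂₁ − p̂₂ = 0.3120 − 0.6040 = -0.2920.
-0.2920 ± 0.05487 → (-0.347, -0.237).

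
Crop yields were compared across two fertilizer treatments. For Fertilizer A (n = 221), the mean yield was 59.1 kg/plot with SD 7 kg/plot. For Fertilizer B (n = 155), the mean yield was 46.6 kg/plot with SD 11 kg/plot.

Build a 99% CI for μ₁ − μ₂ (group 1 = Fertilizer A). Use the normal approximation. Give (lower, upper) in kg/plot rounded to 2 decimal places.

(9.92, 15.08)

Standard errors of each mean: 7/√221 = 0.4709 and 11/√155 = 0.8835.
SE(x̄₁ − x̄₂) = √(0.4709² + 0.8835²) = 1.0012 for independent samples with unequal variances.
With z* = 2.576, the margin is 2.576 × 1.0012 = 2.5791.
x̄₁ − x̄₂ = 59.1 − 46.6 = 12.5000; the interval is 12.5000 ± 2.5791 = (9.92, 15.08).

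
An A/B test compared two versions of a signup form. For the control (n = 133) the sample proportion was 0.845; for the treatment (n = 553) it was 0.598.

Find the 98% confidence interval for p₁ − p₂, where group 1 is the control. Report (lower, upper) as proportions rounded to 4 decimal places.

Each SE is √(p̂(1−p̂)/n): √(0.8450·0.1550/133) = 0.03138 and √(0.5980·0.4020/553) = 0.02085.
SE(p̂₁ − p̂₂) = √(SE₁² + SE₂²) = √(0.0009847044 + 0.0004347225) = 0.03768, since the two samples are independent.
At 98% confidence z* = 2.326; margin = 2.326 × 0.03768 = 0.08764.
The difference is 0.8450 − 0.5980 = 0.2470, so the interval is 0.2470 ± 0.08764 = (0.1594, 0.3346).

(0.1594, 0.3346)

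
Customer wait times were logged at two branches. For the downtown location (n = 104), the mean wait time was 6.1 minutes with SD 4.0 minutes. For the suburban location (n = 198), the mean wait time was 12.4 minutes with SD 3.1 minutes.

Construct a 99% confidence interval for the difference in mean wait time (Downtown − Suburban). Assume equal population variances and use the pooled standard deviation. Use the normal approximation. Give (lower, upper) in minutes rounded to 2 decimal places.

Pooled variance s_p² = [103·4.0² + 197·3.1²] / (104+198−2) = 11.8039, so s_p = 3.4357.
SE_diff = s_p·√(1/n₁ + 1/n₂) = 3.4357·√(1/104 + 1/198) = 0.4161.
z* = 2.576; margin = 2.576 × 0.4161 = 1.0719.
Difference = 6.1 − 12.4 = -6.3000.
-6.3000 ± 1.0719 → (-7.37, -5.23).

(-7.37, -5.23)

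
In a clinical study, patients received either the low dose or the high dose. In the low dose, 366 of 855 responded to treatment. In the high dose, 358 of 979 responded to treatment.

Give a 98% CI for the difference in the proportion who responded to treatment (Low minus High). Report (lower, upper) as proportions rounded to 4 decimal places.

Sample proportions: 366/855 = 0.4281, 358/979 = 0.3657.
Each SE is √(p̂(1−p̂)/n): √(0.4281·0.5719/855) = 0.01692 and √(0.3657·0.6343/979) = 0.01539.
SE(p̂₁ − p̂₂) = √(SE₁² + SE₂²) = √(0.0002862864 + 0.0002368521) = 0.02287, since the two samples are independent.
At 98% confidence z* = 2.326; margin = 2.326 × 0.02287 = 0.05320.
The difference is 0.4281 − 0.3657 = 0.0624, so the interval is 0.0624 ± 0.05320 = (0.0092, 0.1156).

(0.0092, 0.1156)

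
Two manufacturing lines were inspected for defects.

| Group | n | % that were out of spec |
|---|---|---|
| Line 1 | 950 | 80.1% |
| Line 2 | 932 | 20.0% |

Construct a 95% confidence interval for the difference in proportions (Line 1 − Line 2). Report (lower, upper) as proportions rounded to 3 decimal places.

(0.565, 0.637)

SE₁ = √(p̂₁(1−p̂₁)/n₁) = √(0.8010·0.1990/950) = 0.01295; SE₂ = √(0.2000·0.8000/932) = 0.01310.
Independent samples: SE of the difference = √(SE₁² + SE₂²) = √(0.0001677025 + 0.00017161) = 0.01842.
z* for 95% confidence is 1.960, so the margin of error is 1.960 × 0.01842 = 0.03610.
Point estimate p̂₁ − p̂₂ = 0.8010 − 0.2000 = 0.6010.
0.6010 ± 0.03610 → (0.565, 0.637).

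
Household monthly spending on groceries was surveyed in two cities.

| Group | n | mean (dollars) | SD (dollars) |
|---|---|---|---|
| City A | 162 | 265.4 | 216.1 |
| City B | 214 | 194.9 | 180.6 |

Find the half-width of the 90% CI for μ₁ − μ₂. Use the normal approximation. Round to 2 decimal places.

34.53

Per-group SEs: s₁/√n₁ = 216.1/√162 = 16.9784, s₂/√n₂ = 180.6/√214 = 12.3456.
Unpooled SE of the difference: √(288.26606656 + 152.41383936) = 20.9924.
Margin of error = z* · SE = 1.645 × 20.9924 = 34.5325.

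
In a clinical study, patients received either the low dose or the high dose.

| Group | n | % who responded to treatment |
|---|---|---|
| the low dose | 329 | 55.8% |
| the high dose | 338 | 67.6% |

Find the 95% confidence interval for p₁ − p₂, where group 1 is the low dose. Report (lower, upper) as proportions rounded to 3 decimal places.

(-0.191, -0.045)

The two standard errors are √(0.5580×0.4420/329) = 0.02738 and √(0.6760×0.3240/338) = 0.02546.
Because the samples are independent, SE_diff = √(0.02738² + 0.02546²) = 0.03739.
Using z* = 1.960 for 95%, ME = 1.960 × 0.03739 = 0.07328.
p̂₁ − p̂₂ = -0.1180; interval -0.1180 ± 0.07328 gives (-0.191, -0.045).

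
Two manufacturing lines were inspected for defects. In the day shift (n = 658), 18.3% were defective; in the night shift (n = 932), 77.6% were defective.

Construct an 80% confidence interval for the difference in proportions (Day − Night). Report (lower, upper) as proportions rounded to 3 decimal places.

SE₁ = √(p̂₁(1−p̂₁)/n₁) = √(0.1830·0.8170/658) = 0.01507; SE₂ = √(0.7760·0.2240/932) = 0.01366.
Independent samples: SE of the difference = √(SE₁² + SE₂²) = √(0.0002271049 + 0.0001865956) = 0.02034.
z* for 80% confidence is 1.282, so the margin of error is 1.282 × 0.02034 = 0.02608.
Point estimate p̂₁ − p̂₂ = 0.1830 − 0.7760 = -0.5930.
-0.5930 ± 0.02608 → (-0.619, -0.567).

(-0.619, -0.567)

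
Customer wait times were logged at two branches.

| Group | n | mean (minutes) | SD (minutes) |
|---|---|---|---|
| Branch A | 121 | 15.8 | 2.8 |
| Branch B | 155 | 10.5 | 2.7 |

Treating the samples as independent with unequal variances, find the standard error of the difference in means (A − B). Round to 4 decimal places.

0.3344

Standard errors of each mean: 2.8/√121 = 0.2545 and 2.7/√155 = 0.2169.
SE(x̄₁ − x̄₂) = √(0.2545² + 0.2169²) = 0.3344 for independent samples with unequal variances.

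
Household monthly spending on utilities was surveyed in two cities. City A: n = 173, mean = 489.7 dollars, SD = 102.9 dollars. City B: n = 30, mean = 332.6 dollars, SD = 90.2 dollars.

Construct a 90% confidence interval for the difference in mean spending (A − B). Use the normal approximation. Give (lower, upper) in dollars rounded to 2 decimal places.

SE₁ = s₁/√n₁ = 102.9/√173 = 7.8233; SE₂ = 90.2/√30 = 16.4682.
Independent samples, unequal variances: SE_diff = √(SE₁² + SE₂²) = √(61.20402289 + 271.20161124) = 18.2320.
z* = 1.645, so margin of error = 1.645 × 18.2320 = 29.9916.
Difference in means = 489.7 − 332.6 = 157.1000.
157.1000 ± 29.9916 → (127.11, 187.09).

(127.11, 187.09)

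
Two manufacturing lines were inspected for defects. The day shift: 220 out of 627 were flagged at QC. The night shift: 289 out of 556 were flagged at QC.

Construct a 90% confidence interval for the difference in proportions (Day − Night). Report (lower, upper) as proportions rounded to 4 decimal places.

(-0.2158, -0.1220)

p̂₁ = 220/627 = 0.3509 and p̂₂ = 289/556 = 0.5198.
SE₁ = √(p̂₁(1−p̂₁)/n₁) = √(0.3509·0.6491/627) = 0.01906; SE₂ = √(0.5198·0.4802/556) = 0.02119.
Independent samples: SE of the difference = √(SE₁² + SE₂²) = √(0.0003632836 + 0.0004490161) = 0.02850.
z* for 90% confidence is 1.645, so the margin of error is 1.645 × 0.02850 = 0.04688.
Point estimate p̂₁ − p̂₂ = 0.3509 − 0.5198 = -0.1689.
-0.1689 ± 0.04688 → (-0.2158, -0.1220).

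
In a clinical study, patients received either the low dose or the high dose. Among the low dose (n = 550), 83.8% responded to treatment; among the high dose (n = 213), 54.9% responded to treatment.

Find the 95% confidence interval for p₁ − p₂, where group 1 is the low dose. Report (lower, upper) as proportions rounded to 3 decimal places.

The two standard errors are √(0.8380×0.1620/550) = 0.01571 and √(0.5490×0.4510/213) = 0.03409.
Because the samples are independent, SE_diff = √(0.01571² + 0.03409²) = 0.03754.
Using z* = 1.960 for 95%, ME = 1.960 × 0.03754 = 0.07358.
p̂₁ − p̂₂ = 0.2890; interval 0.2890 ± 0.07358 gives (0.215, 0.363).

(0.215, 0.363)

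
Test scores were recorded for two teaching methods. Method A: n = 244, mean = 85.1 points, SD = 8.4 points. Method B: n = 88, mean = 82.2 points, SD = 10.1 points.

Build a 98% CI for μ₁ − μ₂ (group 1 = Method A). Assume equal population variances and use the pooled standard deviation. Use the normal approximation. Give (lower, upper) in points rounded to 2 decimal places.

(0.33, 5.47)

Pooled variance s_p² = [243·8.4² + 87·10.1²] / (244+88−2) = 78.8514, so s_p = 8.8798.
SE_diff = s_p·√(1/n₁ + 1/n₂) = 8.8798·√(1/244 + 1/88) = 1.1042.
z* = 2.326; margin = 2.326 × 1.1042 = 2.5684.
Difference = 85.1 − 82.2 = 2.9000.
2.9000 ± 2.5684 → (0.33, 5.47).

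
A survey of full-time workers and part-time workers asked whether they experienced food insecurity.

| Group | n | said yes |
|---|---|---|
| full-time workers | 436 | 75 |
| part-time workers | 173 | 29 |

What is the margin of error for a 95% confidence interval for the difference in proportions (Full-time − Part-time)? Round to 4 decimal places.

0.0660

Sample proportions: 75/436 = 0.1720, 29/173 = 0.1676.
Each SE is √(p̂(1−p̂)/n): √(0.1720·0.8280/436) = 0.01807 and √(0.1676·0.8324/173) = 0.02840.
SE(p̂₁ − p̂₂) = √(SE₁² + SE₂²) = √(0.0003265249 + 0.00080656) = 0.03366, since the two samples are independent.
At 95% confidence z* = 1.960; margin = 1.960 × 0.03366 = 0.06597.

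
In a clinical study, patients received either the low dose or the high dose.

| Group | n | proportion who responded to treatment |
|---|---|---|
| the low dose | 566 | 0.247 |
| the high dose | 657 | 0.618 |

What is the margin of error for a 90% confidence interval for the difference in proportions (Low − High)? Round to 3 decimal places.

SE₁ = √(p̂₁(1−p̂₁)/n₁) = √(0.2470·0.7530/566) = 0.01813; SE₂ = √(0.6180·0.3820/657) = 0.01896.
Independent samples: SE of the difference = √(SE₁² + SE₂²) = √(0.0003286969 + 0.0003594816) = 0.02623.
z* for 90% confidence is 1.645, so the margin of error is 1.645 × 0.02623 = 0.04315.

0.043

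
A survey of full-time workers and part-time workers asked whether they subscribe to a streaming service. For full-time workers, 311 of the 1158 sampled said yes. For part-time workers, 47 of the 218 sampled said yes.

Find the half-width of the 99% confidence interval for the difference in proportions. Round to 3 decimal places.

Sample proportions: 311/1158 = 0.2686, 47/218 = 0.2156.
Each SE is √(p̂(1−p̂)/n): √(0.2686·0.7314/1158) = 0.01302 and √(0.2156·0.7844/218) = 0.02785.
SE(p̂₁ − p̂₂) = √(SE₁² + SE₂²) = √(0.0001695204 + 0.0007756225) = 0.03074, since the two samples are independent.
At 99% confidence z* = 2.576; margin = 2.576 × 0.03074 = 0.07919.

0.079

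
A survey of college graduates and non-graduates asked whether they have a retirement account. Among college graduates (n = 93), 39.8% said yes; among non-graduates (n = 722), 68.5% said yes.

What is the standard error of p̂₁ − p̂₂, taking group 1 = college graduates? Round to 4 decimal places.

SE₁ = √(p̂₁(1−p̂₁)/n₁) = √(0.3980·0.6020/93) = 0.05076; SE₂ = √(0.6850·0.3150/722) = 0.01729.
Independent samples: SE of the difference = √(SE₁² + SE₂²) = √(0.0025765776 + 0.0002989441) = 0.05362.

0.0536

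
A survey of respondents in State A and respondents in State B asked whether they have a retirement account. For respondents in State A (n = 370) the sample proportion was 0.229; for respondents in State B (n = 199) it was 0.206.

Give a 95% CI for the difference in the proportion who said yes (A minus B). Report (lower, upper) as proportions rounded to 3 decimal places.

(-0.048, 0.094)

SE₁ = √(p̂₁(1−p̂₁)/n₁) = √(0.2290·0.7710/370) = 0.02184; SE₂ = √(0.2060·0.7940/199) = 0.02867.
Independent samples: SE of the difference = √(SE₁² + SE₂²) = √(0.0004769856 + 0.0008219689) = 0.03604.
z* for 95% confidence is 1.960, so the margin of error is 1.960 × 0.03604 = 0.07064.
Point estimate p̂₁ − p̂₂ = 0.2290 − 0.2060 = 0.0230.
0.0230 ± 0.07064 → (-0.048, 0.094).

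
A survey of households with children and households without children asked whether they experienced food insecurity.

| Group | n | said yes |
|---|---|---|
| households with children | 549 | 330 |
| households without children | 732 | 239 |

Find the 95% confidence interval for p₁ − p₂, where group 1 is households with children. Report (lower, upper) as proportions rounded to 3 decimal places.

p̂₁ = 330/549 = 0.6011 and p̂₂ = 239/732 = 0.3265.
SE₁ = √(p̂₁(1−p̂₁)/n₁) = √(0.6011·0.3989/549) = 0.02090; SE₂ = √(0.3265·0.6735/732) = 0.01733.
Independent samples: SE of the difference = √(SE₁² + SE₂²) = √(0.00043681 + 0.0003003289) = 0.02715.
z* for 95% confidence is 1.960, so the margin of error is 1.960 × 0.02715 = 0.05321.
Point estimate p̂₁ − p̂₂ = 0.6011 − 0.3265 = 0.2746.
0.2746 ± 0.05321 → (0.221, 0.328).

(0.221, 0.328)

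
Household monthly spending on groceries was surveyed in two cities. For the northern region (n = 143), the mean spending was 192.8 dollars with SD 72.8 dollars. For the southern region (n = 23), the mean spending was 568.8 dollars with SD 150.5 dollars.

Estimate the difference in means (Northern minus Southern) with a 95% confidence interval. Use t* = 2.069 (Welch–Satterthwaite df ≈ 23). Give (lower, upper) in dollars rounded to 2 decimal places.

Per-group SEs: s₁/√n₁ = 72.8/√143 = 6.0878, s₂/√n₂ = 150.5/√23 = 31.3814.
Unpooled SE of the difference: √(37.06130884 + 984.79226596) = 31.9664.
Margin of error = t* · SE = 2.069 × 31.9664 = 66.1385.
x̄₁ − x̄₂ = 192.8 − 568.8 = -376.0000.
CI: -376.0000 ± 66.1385 = (-442.14, -309.86).

(-442.14, -309.86)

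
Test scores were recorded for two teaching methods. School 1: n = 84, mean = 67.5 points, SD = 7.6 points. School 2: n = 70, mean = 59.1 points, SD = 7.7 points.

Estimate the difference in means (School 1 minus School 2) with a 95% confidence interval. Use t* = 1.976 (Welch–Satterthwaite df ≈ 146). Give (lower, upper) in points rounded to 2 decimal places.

(5.95, 10.85)

Per-group SEs: s₁/√n₁ = 7.6/√84 = 0.8292, s₂/√n₂ = 7.7/√70 = 0.9203.
Unpooled SE of the difference: √(0.68757264 + 0.84695209) = 1.2388.
Margin of error = t* · SE = 1.976 × 1.2388 = 2.4479.
x̄₁ − x̄₂ = 67.5 − 59.1 = 8.4000.
CI: 8.4000 ± 2.4479 = (5.95, 10.85).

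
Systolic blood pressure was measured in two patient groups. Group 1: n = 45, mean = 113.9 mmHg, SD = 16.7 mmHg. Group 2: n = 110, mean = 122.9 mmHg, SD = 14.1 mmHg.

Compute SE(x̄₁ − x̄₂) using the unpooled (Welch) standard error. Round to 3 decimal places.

2.829

Standard errors of each mean: 16.7/√45 = 2.4895 and 14.1/√110 = 1.3444.
SE(x̄₁ − x̄₂) = √(2.4895² + 1.3444²) = 2.8293 for independent samples with unequal variances.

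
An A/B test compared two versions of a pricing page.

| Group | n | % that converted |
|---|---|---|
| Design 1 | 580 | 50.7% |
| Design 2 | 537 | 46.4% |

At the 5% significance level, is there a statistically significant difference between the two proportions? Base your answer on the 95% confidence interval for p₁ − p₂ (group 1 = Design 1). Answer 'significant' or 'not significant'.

not significant

The two standard errors are √(0.5070×0.4930/580) = 0.02076 and √(0.4640×0.5360/537) = 0.02152.
Because the samples are independent, SE_diff = √(0.02076² + 0.02152²) = 0.02990.
Using z* = 1.960 for 95%, ME = 1.960 × 0.02990 = 0.05860.
p̂₁ − p̂₂ = 0.0430; interval 0.0430 ± 0.05860 gives (-0.01560, 0.10160).
The interval (-0.01560, 0.10160) contains 0, so the difference is not significant.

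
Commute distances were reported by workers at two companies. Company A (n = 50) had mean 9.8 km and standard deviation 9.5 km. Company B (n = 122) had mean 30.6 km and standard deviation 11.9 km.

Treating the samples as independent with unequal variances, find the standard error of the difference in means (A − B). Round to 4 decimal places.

SE₁ = s₁/√n₁ = 9.5/√50 = 1.3435; SE₂ = 11.9/√122 = 1.0774.
Independent samples, unequal variances: SE_diff = √(SE₁² + SE₂²) = √(1.80499225 + 1.16079076) = 1.7221.

1.7221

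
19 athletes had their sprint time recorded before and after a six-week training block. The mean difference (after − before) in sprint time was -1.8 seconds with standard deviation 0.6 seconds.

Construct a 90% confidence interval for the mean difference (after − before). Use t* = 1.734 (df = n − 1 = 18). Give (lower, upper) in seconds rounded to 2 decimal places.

(-2.04, -1.56)

Paired design: SE = s_d/√n = 0.6/√19 = 0.1376.
t* = 1.734; margin of error = 1.734 × 0.1376 = 0.2386.
-1.8 ± 0.2386 → (-2.04, -1.56).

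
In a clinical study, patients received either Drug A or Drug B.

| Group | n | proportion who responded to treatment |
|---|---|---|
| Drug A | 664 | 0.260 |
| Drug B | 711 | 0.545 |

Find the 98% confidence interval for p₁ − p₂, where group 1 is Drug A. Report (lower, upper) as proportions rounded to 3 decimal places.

(-0.344, -0.226)

SE₁ = √(p̂₁(1−p̂₁)/n₁) = √(0.2600·0.7400/664) = 0.01702; SE₂ = √(0.5450·0.4550/711) = 0.01868.
Independent samples: SE of the difference = √(SE₁² + SE₂²) = √(0.0002896804 + 0.0003489424) = 0.02527.
z* for 98% confidence is 2.326, so the margin of error is 2.326 × 0.02527 = 0.05878.
Point estimate p̂₁ − p̂₂ = 0.2600 − 0.5450 = -0.2850.
-0.2850 ± 0.05878 → (-0.344, -0.226).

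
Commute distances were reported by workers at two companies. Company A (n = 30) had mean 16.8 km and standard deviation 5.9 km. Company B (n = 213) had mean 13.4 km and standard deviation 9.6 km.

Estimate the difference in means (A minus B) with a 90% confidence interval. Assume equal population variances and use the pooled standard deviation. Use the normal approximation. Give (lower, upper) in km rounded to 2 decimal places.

(0.44, 6.36)

s_p = √[((n₁−1)s₁² + (n₂−1)s₂²)/(n₁+n₂−2)] = √[(29·5.9² + 212·9.6²)/241] = 9.2336.
SE = 9.2336·√(1/30 + 1/213) = 1.8006.
With z* = 1.645, margin = 1.645 × 1.8006 = 2.9620.
x̄₁ − x̄₂ = 16.8 − 13.4 = 3.4000; interval 3.4000 ± 2.9620 = (0.44, 6.36).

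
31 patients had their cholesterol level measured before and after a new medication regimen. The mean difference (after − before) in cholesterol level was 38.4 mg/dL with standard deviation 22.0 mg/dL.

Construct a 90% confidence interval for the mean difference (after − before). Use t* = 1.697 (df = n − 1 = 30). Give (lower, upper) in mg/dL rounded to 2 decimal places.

Paired design: SE = s_d/√n = 22.0/√31 = 3.9513.
t* = 1.697; margin of error = 1.697 × 3.9513 = 6.7054.
38.4 ± 6.7054 → (31.69, 45.11).

(31.69, 45.11)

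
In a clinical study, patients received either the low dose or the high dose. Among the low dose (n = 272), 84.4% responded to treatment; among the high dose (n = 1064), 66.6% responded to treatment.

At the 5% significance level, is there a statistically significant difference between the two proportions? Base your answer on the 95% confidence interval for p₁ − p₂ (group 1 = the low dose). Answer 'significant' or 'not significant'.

Each SE is √(p̂(1−p̂)/n): √(0.8440·0.1560/272) = 0.02200 and √(0.6660·0.3340/1064) = 0.01446.
SE(p̂₁ − p̂₂) = √(SE₁² + SE₂²) = √(0.000484 + 0.0002090916) = 0.02633, since the two samples are independent.
At 95% confidence z* = 1.960; margin = 1.960 × 0.02633 = 0.05161.
The difference is 0.8440 − 0.6660 = 0.1780, so the interval is 0.1780 ± 0.05161 = (0.12639, 0.22961).
The interval (0.12639, 0.22961) does not contain 0, so the difference is significant.

significant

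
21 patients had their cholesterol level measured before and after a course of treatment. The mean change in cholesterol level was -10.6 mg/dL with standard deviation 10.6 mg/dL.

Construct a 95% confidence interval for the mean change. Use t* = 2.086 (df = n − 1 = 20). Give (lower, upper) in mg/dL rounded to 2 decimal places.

(-15.43, -5.77)

This is a matched-pairs design, so SE = s_d/√n = 10.6/√21 = 2.3131.
Margin = 2.086 × 2.3131 = 4.8251; the interval is -10.6 ± 4.8251 = (-15.43, -5.77).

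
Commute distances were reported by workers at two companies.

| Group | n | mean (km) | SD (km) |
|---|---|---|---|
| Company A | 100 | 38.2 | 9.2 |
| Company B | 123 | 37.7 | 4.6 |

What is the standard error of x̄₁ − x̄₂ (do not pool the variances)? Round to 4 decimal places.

1.0092

Per-group SEs: s₁/√n₁ = 9.2/√100 = 0.9200, s₂/√n₂ = 4.6/√123 = 0.4148.
Unpooled SE of the difference: √(0.8464 + 0.17205904) = 1.0092.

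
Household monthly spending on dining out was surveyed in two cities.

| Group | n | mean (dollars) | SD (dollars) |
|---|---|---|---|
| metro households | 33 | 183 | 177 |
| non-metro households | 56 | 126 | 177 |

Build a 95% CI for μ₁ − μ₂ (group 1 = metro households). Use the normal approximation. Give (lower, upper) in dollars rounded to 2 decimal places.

SE₁ = s₁/√n₁ = 177/√33 = 30.8117; SE₂ = 177/√56 = 23.6526.
Independent samples, unequal variances: SE_diff = √(SE₁² + SE₂²) = √(949.36085689 + 559.44548676) = 38.8434.
z* = 1.960, so margin of error = 1.960 × 38.8434 = 76.1331.
Difference in means = 183 − 126 = 57.0000.
57.0000 ± 76.1331 → (-19.13, 133.13).

(-19.13, 133.13)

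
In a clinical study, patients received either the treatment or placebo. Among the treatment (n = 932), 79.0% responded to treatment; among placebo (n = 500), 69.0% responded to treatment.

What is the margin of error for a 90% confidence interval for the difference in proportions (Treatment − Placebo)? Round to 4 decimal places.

0.0405

SE₁ = √(p̂₁(1−p̂₁)/n₁) = √(0.7900·0.2100/932) = 0.01334; SE₂ = √(0.6900·0.3100/500) = 0.02068.
Independent samples: SE of the difference = √(SE₁² + SE₂²) = √(0.0001779556 + 0.0004276624) = 0.02461.
z* for 90% confidence is 1.645, so the margin of error is 1.645 × 0.02461 = 0.04048.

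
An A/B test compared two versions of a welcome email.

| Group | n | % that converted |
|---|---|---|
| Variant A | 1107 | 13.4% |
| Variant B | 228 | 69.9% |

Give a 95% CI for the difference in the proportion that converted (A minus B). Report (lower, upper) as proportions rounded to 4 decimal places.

(-0.6278, -0.5022)

SE₁ = √(p̂₁(1−p̂₁)/n₁) = √(0.1340·0.8660/1107) = 0.01024; SE₂ = √(0.6990·0.3010/228) = 0.03038.
Independent samples: SE of the difference = √(SE₁² + SE₂²) = √(0.0001048576 + 0.0009229444) = 0.03206.
z* for 95% confidence is 1.960, so the margin of error is 1.960 × 0.03206 = 0.06284.
Point estimate p̂₁ − p̂₂ = 0.1340 − 0.6990 = -0.5650.
-0.5650 ± 0.06284 → (-0.6278, -0.5022).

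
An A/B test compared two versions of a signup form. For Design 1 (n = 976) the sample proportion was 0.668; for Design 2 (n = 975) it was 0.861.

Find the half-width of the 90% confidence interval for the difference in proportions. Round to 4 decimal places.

0.0308

Each SE is √(p̂(1−p̂)/n): √(0.6680·0.3320/976) = 0.01507 and √(0.8610·0.1390/975) = 0.01108.
SE(p̂₁ − p̂₂) = √(SE₁² + SE₂²) = √(0.0002271049 + 0.0001227664) = 0.01870, since the two samples are independent.
At 90% confidence z* = 1.645; margin = 1.645 × 0.01870 = 0.03076.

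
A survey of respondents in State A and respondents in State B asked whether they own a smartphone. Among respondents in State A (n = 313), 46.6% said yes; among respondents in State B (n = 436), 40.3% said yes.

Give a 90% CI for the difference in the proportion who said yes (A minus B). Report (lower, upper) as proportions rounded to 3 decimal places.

The two standard errors are √(0.4660×0.5340/313) = 0.02820 and √(0.4030×0.5970/436) = 0.02349.
Because the samples are independent, SE_diff = √(0.02820² + 0.02349²) = 0.03670.
Using z* = 1.645 for 90%, ME = 1.645 × 0.03670 = 0.06037.
p̂₁ − p̂₂ = 0.0630; interval 0.0630 ± 0.06037 gives (0.003, 0.123).

(0.003, 0.123)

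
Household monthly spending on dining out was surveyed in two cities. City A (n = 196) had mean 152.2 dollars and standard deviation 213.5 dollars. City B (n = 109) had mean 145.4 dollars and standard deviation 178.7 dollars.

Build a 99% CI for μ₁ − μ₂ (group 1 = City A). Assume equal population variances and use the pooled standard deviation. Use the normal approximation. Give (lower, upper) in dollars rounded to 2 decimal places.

Pooled variance s_p² = [195·213.5² + 108·178.7²] / (196+109−2) = 40717.4167, so s_p = 201.7856.
SE_diff = s_p·√(1/n₁ + 1/n₂) = 201.7856·√(1/196 + 1/109) = 24.1101.
z* = 2.576; margin = 2.576 × 24.1101 = 62.1076.
Difference = 152.2 − 145.4 = 6.8000.
6.8000 ± 62.1076 → (-55.31, 68.91).

(-55.31, 68.91)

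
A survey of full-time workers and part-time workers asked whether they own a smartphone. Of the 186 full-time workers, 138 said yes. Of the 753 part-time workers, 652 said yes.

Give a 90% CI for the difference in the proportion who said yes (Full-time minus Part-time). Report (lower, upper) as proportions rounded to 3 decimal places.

Sample proportions: 138/186 = 0.7419, 652/753 = 0.8659.
Each SE is √(p̂(1−p̂)/n): √(0.7419·0.2581/186) = 0.03209 and √(0.8659·0.1341/753) = 0.01242.
SE(p̂₁ − p̂₂) = √(SE₁² + SE₂²) = √(0.0010297681 + 0.0001542564) = 0.03441, since the two samples are independent.
At 90% confidence z* = 1.645; margin = 1.645 × 0.03441 = 0.05660.
The difference is 0.7419 − 0.8659 = -0.1240, so the interval is -0.1240 ± 0.05660 = (-0.181, -0.067).

(-0.181, -0.067)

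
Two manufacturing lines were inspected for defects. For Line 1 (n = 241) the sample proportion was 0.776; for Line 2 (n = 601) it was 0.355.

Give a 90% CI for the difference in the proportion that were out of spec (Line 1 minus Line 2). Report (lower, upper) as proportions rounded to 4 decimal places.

(0.3664, 0.4756)

Each SE is √(p̂(1−p̂)/n): √(0.7760·0.2240/241) = 0.02686 and √(0.3550·0.6450/601) = 0.01952.
SE(p̂₁ − p̂₂) = √(SE₁² + SE₂²) = √(0.0007214596 + 0.0003810304) = 0.03320, since the two samples are independent.
At 90% confidence z* = 1.645; margin = 1.645 × 0.03320 = 0.05461.
The difference is 0.7760 − 0.3550 = 0.4210, so the interval is 0.4210 ± 0.05461 = (0.3664, 0.4756).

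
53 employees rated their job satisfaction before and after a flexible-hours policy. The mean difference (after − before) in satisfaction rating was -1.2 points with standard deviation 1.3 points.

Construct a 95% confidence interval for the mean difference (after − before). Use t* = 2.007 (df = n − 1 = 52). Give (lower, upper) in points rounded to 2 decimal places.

Paired design: SE = s_d/√n = 1.3/√53 = 0.1786.
t* = 2.007; margin of error = 2.007 × 0.1786 = 0.3585.
-1.2 ± 0.3585 → (-1.56, -0.84).

(-1.56, -0.84)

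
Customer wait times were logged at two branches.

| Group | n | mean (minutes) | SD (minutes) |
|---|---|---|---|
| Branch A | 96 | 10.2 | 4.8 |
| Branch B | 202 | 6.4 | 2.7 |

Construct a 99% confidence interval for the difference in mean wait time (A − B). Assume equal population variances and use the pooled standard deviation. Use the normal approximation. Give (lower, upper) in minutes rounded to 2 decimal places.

s_p = √[((n₁−1)s₁² + (n₂−1)s₂²)/(n₁+n₂−2)] = √[(95·4.8² + 201·2.7²)/296] = 3.5135.
SE = 3.5135·√(1/96 + 1/202) = 0.4355.
With z* = 2.576, margin = 2.576 × 0.4355 = 1.1218.
x̄₁ − x̄₂ = 10.2 − 6.4 = 3.8000; interval 3.8000 ± 1.1218 = (2.68, 4.92).

(2.68, 4.92)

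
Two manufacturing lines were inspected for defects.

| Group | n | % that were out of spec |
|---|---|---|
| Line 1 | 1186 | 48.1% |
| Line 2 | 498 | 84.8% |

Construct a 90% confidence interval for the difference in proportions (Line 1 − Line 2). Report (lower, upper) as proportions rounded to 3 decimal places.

(-0.403, -0.331)

Each SE is √(p̂(1−p̂)/n): √(0.4810·0.5190/1186) = 0.01451 and √(0.8480·0.1520/498) = 0.01609.
SE(p̂₁ − p̂₂) = √(SE₁² + SE₂²) = √(0.0002105401 + 0.0002588881) = 0.02167, since the two samples are independent.
At 90% confidence z* = 1.645; margin = 1.645 × 0.02167 = 0.03565.
The difference is 0.4810 − 0.8480 = -0.3670, so the interval is -0.3670 ± 0.03565 = (-0.403, -0.331).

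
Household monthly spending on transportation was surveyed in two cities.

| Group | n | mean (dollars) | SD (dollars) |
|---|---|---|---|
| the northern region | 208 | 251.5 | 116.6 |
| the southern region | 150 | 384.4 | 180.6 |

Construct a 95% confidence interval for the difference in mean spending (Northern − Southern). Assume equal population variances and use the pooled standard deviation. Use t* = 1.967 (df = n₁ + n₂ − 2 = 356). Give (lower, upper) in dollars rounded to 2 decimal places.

s_p = √[((n₁−1)s₁² + (n₂−1)s₂²)/(n₁+n₂−2)] = √[(207·116.6² + 149·180.6²)/356] = 146.8214.
SE = 146.8214·√(1/208 + 1/150) = 15.7273.
With t* = 1.967, margin = 1.967 × 15.7273 = 30.9356.
x̄₁ − x̄₂ = 251.5 − 384.4 = -132.9000; interval -132.9000 ± 30.9356 = (-163.84, -101.96).

(-163.84, -101.96)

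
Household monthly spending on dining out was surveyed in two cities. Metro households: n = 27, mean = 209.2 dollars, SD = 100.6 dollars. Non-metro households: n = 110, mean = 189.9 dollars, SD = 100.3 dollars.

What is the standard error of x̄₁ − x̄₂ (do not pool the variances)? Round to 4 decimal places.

21.5936

Standard errors of each mean: 100.6/√27 = 19.3605 and 100.3/√110 = 9.5632.
SE(x̄₁ − x̄₂) = √(19.3605² + 9.5632²) = 21.5936 for independent samples with unequal variances.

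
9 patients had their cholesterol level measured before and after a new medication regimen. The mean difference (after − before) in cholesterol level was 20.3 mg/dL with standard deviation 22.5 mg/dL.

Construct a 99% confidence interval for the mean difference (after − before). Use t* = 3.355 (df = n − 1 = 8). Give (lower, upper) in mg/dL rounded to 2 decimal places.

This is a matched-pairs design, so SE = s_d/√n = 22.5/√9 = 7.5000.
Margin = 3.355 × 7.5000 = 25.1625; the interval is 20.3 ± 25.1625 = (-4.86, 45.46).

(-4.86, 45.46)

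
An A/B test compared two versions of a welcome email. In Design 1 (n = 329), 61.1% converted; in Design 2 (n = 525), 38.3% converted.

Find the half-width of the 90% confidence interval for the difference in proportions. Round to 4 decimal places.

The two standard errors are √(0.6110×0.3890/329) = 0.02688 and √(0.3830×0.6170/525) = 0.02122.
Because the samples are independent, SE_diff = √(0.02688² + 0.02122²) = 0.03425.
Using z* = 1.645 for 90%, ME = 1.645 × 0.03425 = 0.05634.

0.0563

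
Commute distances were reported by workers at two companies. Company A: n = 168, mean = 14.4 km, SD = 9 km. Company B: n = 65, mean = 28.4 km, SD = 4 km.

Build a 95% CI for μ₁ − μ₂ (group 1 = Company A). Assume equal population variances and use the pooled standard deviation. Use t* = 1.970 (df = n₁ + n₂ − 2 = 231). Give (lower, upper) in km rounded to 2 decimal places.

(-16.28, -11.72)

Pooled variance s_p² = [167·9² + 64·4²] / (168+65−2) = 62.9913, so s_p = 7.9367.
SE_diff = s_p·√(1/n₁ + 1/n₂) = 7.9367·√(1/168 + 1/65) = 1.1593.
t* = 1.970; margin = 1.970 × 1.1593 = 2.2838.
Difference = 14.4 − 28.4 = -14.0000.
-14.0000 ± 2.2838 → (-16.28, -11.72).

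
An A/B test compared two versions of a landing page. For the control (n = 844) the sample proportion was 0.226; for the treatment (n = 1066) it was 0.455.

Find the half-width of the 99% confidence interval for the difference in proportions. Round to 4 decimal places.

0.0540

SE₁ = √(p̂₁(1−p̂₁)/n₁) = √(0.2260·0.7740/844) = 0.01440; SE₂ = √(0.4550·0.5450/1066) = 0.01525.
Independent samples: SE of the difference = √(SE₁² + SE₂²) = √(0.00020736 + 0.0002325625) = 0.02097.
z* for 99% confidence is 2.576, so the margin of error is 2.576 × 0.02097 = 0.05402.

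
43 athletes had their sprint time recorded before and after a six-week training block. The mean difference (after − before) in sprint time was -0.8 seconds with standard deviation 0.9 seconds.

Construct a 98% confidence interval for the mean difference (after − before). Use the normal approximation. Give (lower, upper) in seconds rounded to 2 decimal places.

Paired design: SE = s_d/√n = 0.9/√43 = 0.1372.
z* = 2.326; margin of error = 2.326 × 0.1372 = 0.3191.
-0.8 ± 0.3191 → (-1.12, -0.48).

(-1.12, -0.48)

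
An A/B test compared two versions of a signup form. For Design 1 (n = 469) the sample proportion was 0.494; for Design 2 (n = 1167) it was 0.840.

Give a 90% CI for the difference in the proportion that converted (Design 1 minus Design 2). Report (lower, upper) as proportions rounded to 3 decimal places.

(-0.388, -0.304)

SE₁ = √(p̂₁(1−p̂₁)/n₁) = √(0.4940·0.5060/469) = 0.02309; SE₂ = √(0.8400·0.1600/1167) = 0.01073.
Independent samples: SE of the difference = √(SE₁² + SE₂²) = √(0.0005331481 + 0.0001151329) = 0.02546.
z* for 90% confidence is 1.645, so the margin of error is 1.645 × 0.02546 = 0.04188.
Point estimate p̂₁ − p̂₂ = 0.4940 − 0.8400 = -0.3460.
-0.3460 ± 0.04188 → (-0.388, -0.304).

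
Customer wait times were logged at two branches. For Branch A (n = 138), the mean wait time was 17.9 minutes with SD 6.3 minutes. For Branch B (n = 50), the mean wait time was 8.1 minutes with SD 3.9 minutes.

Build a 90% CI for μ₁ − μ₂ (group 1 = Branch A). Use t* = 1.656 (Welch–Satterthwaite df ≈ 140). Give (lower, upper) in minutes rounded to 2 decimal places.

SE₁ = s₁/√n₁ = 6.3/√138 = 0.5363; SE₂ = 3.9/√50 = 0.5515.
Independent samples, unequal variances: SE_diff = √(SE₁² + SE₂²) = √(0.28761769 + 0.30415225) = 0.7693.
t* = 1.656, so margin of error = 1.656 × 0.7693 = 1.2740.
Difference in means = 17.9 − 8.1 = 9.8000.
9.8000 ± 1.2740 → (8.53, 11.07).

(8.53, 11.07)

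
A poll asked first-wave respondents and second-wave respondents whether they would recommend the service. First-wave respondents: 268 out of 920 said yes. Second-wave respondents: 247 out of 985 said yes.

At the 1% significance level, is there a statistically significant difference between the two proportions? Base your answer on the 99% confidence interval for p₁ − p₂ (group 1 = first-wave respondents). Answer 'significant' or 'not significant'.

not significant

p̂₁ = 268/920 = 0.2913 and p̂₂ = 247/985 = 0.2508.
SE₁ = √(p̂₁(1−p̂₁)/n₁) = √(0.2913·0.7087/920) = 0.01498; SE₂ = √(0.2508·0.7492/985) = 0.01381.
Independent samples: SE of the difference = √(SE₁² + SE₂²) = √(0.0002244004 + 0.0001907161) = 0.02037.
z* for 99% confidence is 2.576, so the margin of error is 2.576 × 0.02037 = 0.05247.
Point estimate p̂₁ − p̂₂ = 0.2913 − 0.2508 = 0.0405.
0.0405 ± 0.05247 → (-0.01197, 0.09297).
The interval (-0.01197, 0.09297) contains 0, so the difference is not significant.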